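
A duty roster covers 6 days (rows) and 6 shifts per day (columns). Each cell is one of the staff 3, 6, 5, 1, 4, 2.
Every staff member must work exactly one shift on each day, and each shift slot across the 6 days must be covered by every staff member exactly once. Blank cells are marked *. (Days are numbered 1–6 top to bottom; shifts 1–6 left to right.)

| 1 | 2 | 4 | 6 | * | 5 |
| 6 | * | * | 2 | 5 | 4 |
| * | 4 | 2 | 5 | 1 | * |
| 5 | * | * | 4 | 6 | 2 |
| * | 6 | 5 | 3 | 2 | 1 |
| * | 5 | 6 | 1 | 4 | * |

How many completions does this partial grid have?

2

Day 1, shift 5: eliminating its day and shift leaves {3}.
Day 2, shift 2: eliminating its day and shift leaves {3, 1}.
Day 2, shift 3: eliminating its day and shift leaves {3, 1}.
Day 3, shift 1: eliminating its day and shift leaves {3}.
Day 3, shift 6: eliminating its day and shift leaves {3, 6}.
Day 4, shift 2: eliminating its day and shift leaves {3, 1}.
Day 4, shift 3: eliminating its day and shift leaves {3, 1}.
Day 5, shift 1: eliminating its day and shift leaves {4}.
Day 6, shift 1: eliminating its day and shift leaves {3, 2}.
Day 6, shift 6: eliminating its day and shift leaves {3}.
Enumerating the assignments across these blanks that avoid any day or shift repeat gives 2 completions.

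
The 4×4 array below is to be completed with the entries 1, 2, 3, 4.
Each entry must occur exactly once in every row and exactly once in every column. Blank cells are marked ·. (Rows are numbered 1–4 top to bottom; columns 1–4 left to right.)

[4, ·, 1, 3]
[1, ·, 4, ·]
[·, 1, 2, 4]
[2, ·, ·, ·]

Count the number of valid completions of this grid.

Row 1, column 2: eliminating its row and column leaves {2}.
Row 2, column 2: eliminating its row and column leaves {2, 3}.
Row 2, column 4: eliminating its row and column leaves {2}.
Row 3, column 1: eliminating its row and column leaves {3}.
Row 4, column 2: eliminating its row and column leaves {3, 4}.
Row 4, column 3: eliminating its row and column leaves {3}.
Row 4, column 4: eliminating its row and column leaves {1}.
Only one assignment across all blanks avoids any row or column repeat, giving 1 completion.

1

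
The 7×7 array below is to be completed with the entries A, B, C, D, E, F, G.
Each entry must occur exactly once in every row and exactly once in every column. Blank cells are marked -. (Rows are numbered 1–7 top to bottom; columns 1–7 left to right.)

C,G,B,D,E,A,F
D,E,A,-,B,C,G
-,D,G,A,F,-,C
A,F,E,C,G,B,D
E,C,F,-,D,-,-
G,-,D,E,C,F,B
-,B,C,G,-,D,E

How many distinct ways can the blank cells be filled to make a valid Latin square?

1

Row 2, column 4: eliminating its row and column leaves {F}.
Row 3, column 1: eliminating its row and column leaves {B}.
Row 3, column 6: eliminating its row and column leaves {E}.
Row 5, column 4: eliminating its row and column leaves {B}.
Row 5, column 6: eliminating its row and column leaves {G}.
Row 5, column 7: eliminating its row and column leaves {A}.
Row 6, column 2: eliminating its row and column leaves {A}.
Row 7, column 1: eliminating its row and column leaves {F}.
Row 7, column 5: eliminating its row and column leaves {A}.
Only one assignment across all blanks avoids any row or column repeat, giving 1 completion.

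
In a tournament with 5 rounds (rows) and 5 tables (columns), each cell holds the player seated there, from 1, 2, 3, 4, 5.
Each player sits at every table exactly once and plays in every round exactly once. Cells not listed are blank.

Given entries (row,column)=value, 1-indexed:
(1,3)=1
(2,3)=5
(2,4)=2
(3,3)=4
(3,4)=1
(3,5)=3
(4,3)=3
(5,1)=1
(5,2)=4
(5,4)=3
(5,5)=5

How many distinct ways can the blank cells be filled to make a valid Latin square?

5

Round 1, table 1: eliminating its round and table leaves {2, 3, 4, 5}.
Round 1, table 2: eliminating its round and table leaves {2, 3, 5}.
Round 1, table 4: eliminating its round and table leaves {4, 5}.
Round 1, table 5: eliminating its round and table leaves {2, 4}.
Round 2, table 1: eliminating its round and table leaves {3, 4}.
Round 2, table 2: eliminating its round and table leaves {1, 3}.
Round 2, table 5: eliminating its round and table leaves {1, 4}.
Round 3, table 1: eliminating its round and table leaves {2, 5}.
Round 3, table 2: eliminating its round and table leaves {2, 5}.
Round 4, table 1: eliminating its round and table leaves {2, 4, 5}.
Round 4, table 2: eliminating its round and table leaves {1, 2, 5}.
Round 4, table 4: eliminating its round and table leaves {4, 5}.
Round 4, table 5: eliminating its round and table leaves {1, 2, 4}.
Round 5, table 3: eliminating its round and table leaves {2}.
Enumerating the assignments across these blanks that avoid any round or table repeat gives 5 completions.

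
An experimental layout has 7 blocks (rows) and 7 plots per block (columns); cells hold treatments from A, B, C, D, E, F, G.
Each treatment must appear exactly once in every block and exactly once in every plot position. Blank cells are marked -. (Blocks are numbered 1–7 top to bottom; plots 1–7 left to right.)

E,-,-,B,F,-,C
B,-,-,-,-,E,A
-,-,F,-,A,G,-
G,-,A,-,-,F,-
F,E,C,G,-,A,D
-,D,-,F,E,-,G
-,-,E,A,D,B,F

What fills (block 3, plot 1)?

D

Block 1, plot 6: block 1 has {B, C, E, F} and plot 6 has {A, B, E, F, G}, leaving only D.
Block 1, plot 3: block 1 has {B, C, D, E, F} and plot 3 has {A, C, E, F}, leaving only G.
Block 1, plot 2: block 1 has {B, C, D, E, F, G} and plot 2 has {D, E}, leaving only A.
Block 2, plot 3: block 2 has {A, B, E} and plot 3 has {A, C, E, F, G}, leaving only D.
Block 2, plot 4: block 2 has {A, B, D, E} and plot 4 has {A, B, F, G}, leaving only C.
Block 2, plot 5: block 2 has {A, B, C, D, E} and plot 5 has {A, D, E, F}, leaving only G.
Block 2, plot 2: block 2 has {A, B, C, D, E, G} and plot 2 has {A, D, E}, leaving only F.
Block 5, plot 5: block 5 has {A, C, D, E, F, G} and plot 5 has {A, D, E, F, G}, leaving only B.
Block 4, plot 5: block 4 has {A, F, G} and plot 5 has {A, B, D, E, F, G}, leaving only C.
Block 4, plot 2: block 4 has {A, C, F, G} and plot 2 has {A, D, E, F}, leaving only B.
Block 3, plot 2: block 3 has {A, F, G} and plot 2 has {A, B, D, E, F}, leaving only C.
Block 3 already has {A, C, F, G} and plot 1 already has {B, E, F, G}, so block 3, plot 1 must be D.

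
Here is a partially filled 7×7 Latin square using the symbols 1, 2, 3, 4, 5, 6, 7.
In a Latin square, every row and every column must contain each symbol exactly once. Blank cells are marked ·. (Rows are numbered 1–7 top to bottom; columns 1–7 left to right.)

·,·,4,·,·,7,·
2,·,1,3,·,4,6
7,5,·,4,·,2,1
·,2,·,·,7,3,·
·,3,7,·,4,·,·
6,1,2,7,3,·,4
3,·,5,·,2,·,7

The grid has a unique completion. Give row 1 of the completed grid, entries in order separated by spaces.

Row 1, column 2: row 1 has {4, 7} and column 2 has {1, 2, 3, 5}, leaving only 6.
Row 2, column 2: row 2 has {1, 2, 3, 4, 6} and column 2 has {1, 2, 3, 5, 6}, leaving only 7.
Row 2, column 5: row 2 has {1, 2, 3, 4, 6, 7} and column 5 has {2, 3, 4, 7}, leaving only 5.
Row 1, column 5: row 1 has {4, 6, 7} and column 5 has {2, 3, 4, 5, 7}, leaving only 1.
Row 1, column 1: row 1 has {1, 4, 6, 7} and column 1 has {2, 3, 6, 7}, leaving only 5.
Row 1, column 4: row 1 has {1, 4, 5, 6, 7} and column 4 has {3, 4, 7}, leaving only 2.
Row 1, column 7: row 1 has {1, 2, 4, 5, 6, 7} and column 7 has {1, 4, 6, 7}, leaving only 3.
So row 1 reads: 5 6 4 2 1 7 3.

5 6 4 2 1 7 3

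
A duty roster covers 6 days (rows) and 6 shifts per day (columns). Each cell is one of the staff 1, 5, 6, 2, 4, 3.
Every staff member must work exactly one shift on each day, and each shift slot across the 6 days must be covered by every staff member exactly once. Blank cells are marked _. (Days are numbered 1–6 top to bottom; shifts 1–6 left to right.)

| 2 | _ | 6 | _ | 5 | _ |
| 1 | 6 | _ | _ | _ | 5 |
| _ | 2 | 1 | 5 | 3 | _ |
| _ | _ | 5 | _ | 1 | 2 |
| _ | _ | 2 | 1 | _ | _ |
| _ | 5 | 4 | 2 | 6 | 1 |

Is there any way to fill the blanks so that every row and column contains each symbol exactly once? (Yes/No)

No

Day 2, shift 3: day 2 has {1, 5, 6} and shift 3 has {1, 5, 6, 2, 4}, so it must be 3.
Day 2, shift 4: day 2 has {1, 5, 6, 3} and shift 4 has {1, 5, 2}, so it must be 4.
Day 1, shift 4: day 1 has {5, 6, 2} and shift 4 has {1, 5, 2, 4}, so it must be 3.
Day 1, shift 6: day 1 has {5, 6, 2, 3} and shift 6 has {1, 5, 2}, so it must be 4.
Day 1, shift 2: day 1 has {5, 6, 2, 4, 3} and shift 2 has {5, 6, 2}, so it must be 1.
Day 2, shift 5: day 2 has {1, 5, 6, 4, 3} and shift 5 has {1, 5, 6, 3}, so it must be 2.
Day 3, shift 6: day 3 has {1, 5, 2, 3} and shift 6 has {1, 5, 2, 4}, so it must be 6.
Day 3, shift 1: day 3 has {1, 5, 6, 2, 3} and shift 1 has {1, 2}, so it must be 4.
Day 4, shift 4: day 4 has {1, 5, 2} and shift 4 has {1, 5, 2, 4, 3}, so it must be 6.
Day 4, shift 1: day 4 has {1, 5, 6, 2} and shift 1 has {1, 2, 4}, so it must be 3.
Now day 6, shift 1: day 6 together with shift 1 already contain {1, 5, 6, 2, 4, 3} — every symbol — so nothing can go there. The grid has no valid completion.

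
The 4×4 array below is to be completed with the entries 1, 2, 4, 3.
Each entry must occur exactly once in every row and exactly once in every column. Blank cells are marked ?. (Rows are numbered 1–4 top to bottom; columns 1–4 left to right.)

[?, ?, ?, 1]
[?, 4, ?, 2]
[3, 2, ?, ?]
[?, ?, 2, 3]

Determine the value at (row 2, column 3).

3

Row 1, column 2: row 1 has {1} and column 2 has {2, 4}, leaving only 3.
Row 1, column 3: row 1 has {1, 3} and column 3 has {2}, leaving only 4.
Row 1, column 1: row 1 has {1, 4, 3} and column 1 has {3}, leaving only 2.
Row 2, column 1: row 2 has {2, 4} and column 1 has {2, 3}, leaving only 1.
Row 2 already has {1, 2, 4} and column 3 already has {2, 4}, so row 2, column 3 must be 3.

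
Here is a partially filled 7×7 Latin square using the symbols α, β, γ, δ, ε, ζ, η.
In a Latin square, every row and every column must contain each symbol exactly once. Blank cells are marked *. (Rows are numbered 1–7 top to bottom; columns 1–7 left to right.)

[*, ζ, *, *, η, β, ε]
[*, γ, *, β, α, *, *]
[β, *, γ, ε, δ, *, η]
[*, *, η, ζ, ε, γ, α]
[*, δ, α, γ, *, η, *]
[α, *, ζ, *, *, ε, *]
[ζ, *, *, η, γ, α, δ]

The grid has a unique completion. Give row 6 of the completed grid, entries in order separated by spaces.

α η ζ δ β ε γ

Row 6, column 4: row 6 has {α, ε, ζ} and column 4 has {β, γ, ε, ζ, η}, leaving only δ.
Row 6, column 5: row 6 has {α, δ, ε, ζ} and column 5 has {α, γ, δ, ε, η}, leaving only β.
Row 6, column 2: row 6 has {α, β, δ, ε, ζ} and column 2 has {γ, δ, ζ}, leaving only η.
Row 6, column 7: row 6 has {α, β, δ, ε, ζ, η} and column 7 has {α, δ, ε, η}, leaving only γ.
So row 6 reads: α η ζ δ β ε γ.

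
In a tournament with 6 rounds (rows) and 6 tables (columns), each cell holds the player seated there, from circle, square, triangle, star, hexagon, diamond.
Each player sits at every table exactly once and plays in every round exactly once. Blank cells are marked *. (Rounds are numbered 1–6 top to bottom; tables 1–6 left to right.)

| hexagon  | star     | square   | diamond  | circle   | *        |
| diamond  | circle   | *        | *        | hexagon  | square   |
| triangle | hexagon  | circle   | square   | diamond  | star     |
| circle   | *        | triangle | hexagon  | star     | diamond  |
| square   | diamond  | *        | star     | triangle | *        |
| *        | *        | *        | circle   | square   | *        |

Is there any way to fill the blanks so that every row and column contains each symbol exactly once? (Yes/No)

No round or table among the givens repeats a symbol, and propagating forced cells runs into no contradiction.
One valid completion exists (for instance, hexagon star square diamond circle triangle / diamond circle star triangle hexagon square / triangle hexagon circle square diamond star / circle square triangle hexagon star diamond / square diamond hexagon star triangle circle / star triangle diamond circle square hexagon).

Yes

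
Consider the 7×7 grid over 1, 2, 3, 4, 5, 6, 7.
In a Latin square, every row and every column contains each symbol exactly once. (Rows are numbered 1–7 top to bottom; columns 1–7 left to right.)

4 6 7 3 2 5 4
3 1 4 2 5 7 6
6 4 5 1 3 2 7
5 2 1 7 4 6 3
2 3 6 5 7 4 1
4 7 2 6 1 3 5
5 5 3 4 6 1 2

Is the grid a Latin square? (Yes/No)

Row 1 contains 4 twice (at columns 1 and 7); row 7 is also not a permutation.

No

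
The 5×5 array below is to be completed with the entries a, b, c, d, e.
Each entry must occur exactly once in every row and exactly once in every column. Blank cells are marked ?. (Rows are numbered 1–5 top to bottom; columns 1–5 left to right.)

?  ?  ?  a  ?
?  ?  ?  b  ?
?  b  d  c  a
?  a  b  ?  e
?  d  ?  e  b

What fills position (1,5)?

d

Row 3, column 1: row 3 has {a, b, c, d} and column 1 has {}, leaving only e.
Row 4, column 4: row 4 has {a, b, e} and column 4 has {a, b, c, e}, leaving only d.
Row 4, column 1: row 4 has {a, b, d, e} and column 1 has {e}, leaving only c.
Row 5, column 1: row 5 has {b, d, e} and column 1 has {c, e}, leaving only a.
Row 2, column 1: row 2 has {b} and column 1 has {a, c, e}, leaving only d.
Row 1, column 1: row 1 has {a} and column 1 has {a, c, d, e}, leaving only b.
Row 2, column 5: row 2 has {b, d} and column 5 has {a, b, e}, leaving only c.
Row 1 already has {a, b} and column 5 already has {a, b, c, e}, so row 1, column 5 must be d.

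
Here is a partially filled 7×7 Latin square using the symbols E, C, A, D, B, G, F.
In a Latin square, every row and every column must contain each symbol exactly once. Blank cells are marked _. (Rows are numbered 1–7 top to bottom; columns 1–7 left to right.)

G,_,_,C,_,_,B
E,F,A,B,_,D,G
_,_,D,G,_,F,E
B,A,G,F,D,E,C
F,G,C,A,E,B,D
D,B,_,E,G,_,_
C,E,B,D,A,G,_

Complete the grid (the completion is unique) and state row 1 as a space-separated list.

G D E C F A B

Row 1, column 2: row 1 has {C, B, G} and column 2 has {E, A, B, G, F}, leaving only D.
Row 1, column 5: row 1 has {C, D, B, G} and column 5 has {E, A, D, G}, leaving only F.
Row 1, column 3: row 1 has {C, D, B, G, F} and column 3 has {C, A, D, B, G}, leaving only E.
Row 1, column 6: row 1 has {E, C, D, B, G, F} and column 6 has {E, D, B, G, F}, leaving only A.
So row 1 reads: G D E C F A B.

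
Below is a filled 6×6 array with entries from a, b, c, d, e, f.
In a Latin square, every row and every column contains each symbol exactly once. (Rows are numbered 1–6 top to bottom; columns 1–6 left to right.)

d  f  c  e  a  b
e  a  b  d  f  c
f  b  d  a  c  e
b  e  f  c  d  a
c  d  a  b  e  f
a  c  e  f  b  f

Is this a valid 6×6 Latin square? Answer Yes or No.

No

Row 6 contains f twice (at columns 4 and 6), so it is not a permutation.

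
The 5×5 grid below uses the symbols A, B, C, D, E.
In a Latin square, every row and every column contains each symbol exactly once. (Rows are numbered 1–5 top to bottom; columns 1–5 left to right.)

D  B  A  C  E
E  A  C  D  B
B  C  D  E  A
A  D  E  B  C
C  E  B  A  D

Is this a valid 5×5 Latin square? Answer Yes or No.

Yes

Each row is a permutation of the 5 symbols, and so is each column.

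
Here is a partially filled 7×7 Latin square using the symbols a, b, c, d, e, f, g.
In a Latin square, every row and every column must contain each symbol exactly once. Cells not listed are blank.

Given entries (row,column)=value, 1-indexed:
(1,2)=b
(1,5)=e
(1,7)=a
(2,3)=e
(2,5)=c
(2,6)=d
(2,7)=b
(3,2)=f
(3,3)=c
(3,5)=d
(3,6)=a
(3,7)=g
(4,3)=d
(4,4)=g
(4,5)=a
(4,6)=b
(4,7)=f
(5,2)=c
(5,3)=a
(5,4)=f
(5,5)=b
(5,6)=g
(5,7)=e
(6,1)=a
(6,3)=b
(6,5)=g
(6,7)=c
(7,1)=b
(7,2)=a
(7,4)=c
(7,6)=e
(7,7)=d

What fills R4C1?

c

Row 1, column 4: row 1 has {a, b, e} and column 4 has {c, f, g}, leaving only d.
Row 2, column 2: row 2 has {b, c, d, e} and column 2 has {a, b, c, f}, leaving only g.
Row 2, column 1: row 2 has {b, c, d, e, g} and column 1 has {a, b}, leaving only f.
Row 2, column 4: row 2 has {b, c, d, e, f, g} and column 4 has {c, d, f, g}, leaving only a.
Row 3, column 1: row 3 has {a, c, d, f, g} and column 1 has {a, b, f}, leaving only e.
Row 4 already has {a, b, d, f, g} and column 1 already has {a, b, e, f}, so row 4, column 1 must be c.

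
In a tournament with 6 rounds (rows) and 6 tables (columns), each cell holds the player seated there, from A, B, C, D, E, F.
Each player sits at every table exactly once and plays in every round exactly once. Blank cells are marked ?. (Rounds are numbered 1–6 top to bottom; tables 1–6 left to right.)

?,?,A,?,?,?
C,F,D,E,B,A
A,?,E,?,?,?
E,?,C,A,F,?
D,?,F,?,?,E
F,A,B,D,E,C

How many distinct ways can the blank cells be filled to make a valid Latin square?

Round 1, table 1: eliminating its round and table leaves {B}.
Round 1, table 2: eliminating its round and table leaves {B, C, D, E}.
Round 1, table 4: eliminating its round and table leaves {B, C, F}.
Round 1, table 5: eliminating its round and table leaves {C, D}.
Round 1, table 6: eliminating its round and table leaves {B, D, F}.
Round 3, table 2: eliminating its round and table leaves {B, C, D}.
Round 3, table 4: eliminating its round and table leaves {B, C, F}.
Round 3, table 5: eliminating its round and table leaves {C, D}.
Round 3, table 6: eliminating its round and table leaves {B, D, F}.
Round 4, table 2: eliminating its round and table leaves {B, D}.
Round 4, table 6: eliminating its round and table leaves {B, D}.
Round 5, table 2: eliminating its round and table leaves {B, C}.
Round 5, table 4: eliminating its round and table leaves {B, C}.
Round 5, table 5: eliminating its round and table leaves {A, C}.
Enumerating the assignments across these blanks that avoid any round or table repeat gives 4 completions.

4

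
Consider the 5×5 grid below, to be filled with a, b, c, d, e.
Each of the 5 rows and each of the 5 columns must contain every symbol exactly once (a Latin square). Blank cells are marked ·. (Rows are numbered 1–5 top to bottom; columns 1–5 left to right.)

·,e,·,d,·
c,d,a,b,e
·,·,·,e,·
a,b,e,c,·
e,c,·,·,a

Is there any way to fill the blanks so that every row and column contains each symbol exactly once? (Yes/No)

Row 5, column 4: row 5 together with column 4 already contain {a, b, c, d, e} — every symbol — so nothing can go there. The grid has no valid completion.

No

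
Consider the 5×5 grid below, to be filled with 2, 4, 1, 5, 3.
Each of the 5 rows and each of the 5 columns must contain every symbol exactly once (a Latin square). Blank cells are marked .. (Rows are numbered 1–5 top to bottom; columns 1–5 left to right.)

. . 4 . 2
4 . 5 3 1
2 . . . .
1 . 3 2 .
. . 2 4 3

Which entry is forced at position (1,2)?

Row 2, column 2: row 2 has {4, 1, 5, 3} and column 2 has {}, leaving only 2.
Row 3, column 3: row 3 has {2} and column 3 has {2, 4, 5, 3}, leaving only 1.
Row 3, column 4: row 3 has {2, 1} and column 4 has {2, 4, 3}, leaving only 5.
Row 1, column 4: row 1 has {2, 4} and column 4 has {2, 4, 5, 3}, leaving only 1.
Row 3, column 5: row 3 has {2, 1, 5} and column 5 has {2, 1, 3}, leaving only 4.
Row 3, column 2: row 3 has {2, 4, 1, 5} and column 2 has {2}, leaving only 3.
Row 1 already has {2, 4, 1} and column 2 already has {2, 3}, so row 1, column 2 must be 5.

5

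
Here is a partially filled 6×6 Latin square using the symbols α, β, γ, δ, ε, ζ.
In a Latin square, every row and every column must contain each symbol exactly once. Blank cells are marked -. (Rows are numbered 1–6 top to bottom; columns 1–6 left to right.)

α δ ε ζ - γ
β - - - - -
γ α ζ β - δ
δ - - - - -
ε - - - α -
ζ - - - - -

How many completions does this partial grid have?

48

Row 1, column 5: eliminating its row and column leaves {β}.
Row 2, column 2: eliminating its row and column leaves {γ, ε, ζ}.
Row 2, column 3: eliminating its row and column leaves {α, γ, δ}.
Row 2, column 4: eliminating its row and column leaves {α, γ, δ, ε}.
Row 2, column 5: eliminating its row and column leaves {γ, δ, ε, ζ}.
Row 2, column 6: eliminating its row and column leaves {α, ε, ζ}.
Row 3, column 5: eliminating its row and column leaves {ε}.
Row 4, column 2: eliminating its row and column leaves {β, γ, ε, ζ}.
Row 4, column 3: eliminating its row and column leaves {α, β, γ}.
Row 4, column 4: eliminating its row and column leaves {α, γ, ε}.
Row 4, column 5: eliminating its row and column leaves {β, γ, ε, ζ}.
Row 4, column 6: eliminating its row and column leaves {α, β, ε, ζ}.
Row 5, column 2: eliminating its row and column leaves {β, γ, ζ}.
Row 5, column 3: eliminating its row and column leaves {β, γ, δ}.
Row 5, column 4: eliminating its row and column leaves {γ, δ}.
Row 5, column 6: eliminating its row and column leaves {β, ζ}.
Row 6, column 2: eliminating its row and column leaves {β, γ, ε}.
Row 6, column 3: eliminating its row and column leaves {α, β, γ, δ}.
Row 6, column 4: eliminating its row and column leaves {α, γ, δ, ε}.
Row 6, column 5: eliminating its row and column leaves {β, γ, δ, ε}.
Row 6, column 6: eliminating its row and column leaves {α, β, ε}.
Enumerating the assignments across these blanks that avoid any row or column repeat gives 48 completions.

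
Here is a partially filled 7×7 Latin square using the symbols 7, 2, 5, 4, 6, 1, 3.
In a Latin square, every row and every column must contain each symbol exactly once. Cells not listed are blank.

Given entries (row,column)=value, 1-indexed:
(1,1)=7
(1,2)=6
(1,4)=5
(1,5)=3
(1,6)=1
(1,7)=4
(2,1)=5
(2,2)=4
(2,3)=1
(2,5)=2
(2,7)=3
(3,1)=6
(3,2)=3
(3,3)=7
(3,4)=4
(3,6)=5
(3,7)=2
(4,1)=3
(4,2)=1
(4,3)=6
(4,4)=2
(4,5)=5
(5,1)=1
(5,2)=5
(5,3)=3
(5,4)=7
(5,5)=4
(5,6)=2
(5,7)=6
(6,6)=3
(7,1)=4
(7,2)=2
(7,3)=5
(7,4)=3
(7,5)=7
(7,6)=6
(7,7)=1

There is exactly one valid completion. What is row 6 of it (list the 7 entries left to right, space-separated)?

2 7 4 1 6 3 5

Row 6, column 1: row 6 has {3} and column 1 has {7, 5, 4, 6, 1, 3}, leaving only 2.
Row 6, column 2: row 6 has {2, 3} and column 2 has {2, 5, 4, 6, 1, 3}, leaving only 7.
Row 6, column 3: row 6 has {7, 2, 3} and column 3 has {7, 5, 6, 1, 3}, leaving only 4.
Row 6, column 7: row 6 has {7, 2, 4, 3} and column 7 has {2, 4, 6, 1, 3}, leaving only 5.
Row 1, column 3: row 1 has {7, 5, 4, 6, 1, 3} and column 3 has {7, 5, 4, 6, 1, 3}, leaving only 2.
Row 2, column 4: row 2 has {2, 5, 4, 1, 3} and column 4 has {7, 2, 5, 4, 3}, leaving only 6.
Row 6, column 4: row 6 has {7, 2, 5, 4, 3} and column 4 has {7, 2, 5, 4, 6, 3}, leaving only 1.
Row 6, column 5: row 6 has {7, 2, 5, 4, 1, 3} and column 5 has {7, 2, 5, 4, 3}, leaving only 6.
So row 6 reads: 2 7 4 1 6 3 5.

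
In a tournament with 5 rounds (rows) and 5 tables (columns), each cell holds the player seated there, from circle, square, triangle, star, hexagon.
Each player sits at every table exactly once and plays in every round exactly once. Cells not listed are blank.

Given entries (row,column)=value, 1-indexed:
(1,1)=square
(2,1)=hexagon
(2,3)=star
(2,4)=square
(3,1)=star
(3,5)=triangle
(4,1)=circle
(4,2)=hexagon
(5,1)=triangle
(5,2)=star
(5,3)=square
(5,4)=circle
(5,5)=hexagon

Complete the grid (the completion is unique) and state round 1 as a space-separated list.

Round 2, table 5: round 2 has {square, star, hexagon} and table 5 has {triangle, hexagon}, leaving only circle.
Round 1, table 5: round 1 has {square} and table 5 has {circle, triangle, hexagon}, leaving only star.
Round 2, table 2: round 2 has {circle, square, star, hexagon} and table 2 has {star, hexagon}, leaving only triangle.
Round 1, table 2: round 1 has {square, star} and table 2 has {triangle, star, hexagon}, leaving only circle.
Round 3, table 2: round 3 has {triangle, star} and table 2 has {circle, triangle, star, hexagon}, leaving only square.
Round 3, table 4: round 3 has {square, triangle, star} and table 4 has {circle, square}, leaving only hexagon.
Round 1, table 4: round 1 has {circle, square, star} and table 4 has {circle, square, hexagon}, leaving only triangle.
Round 1, table 3: round 1 has {circle, square, triangle, star} and table 3 has {square, star}, leaving only hexagon.
So round 1 reads: square circle hexagon triangle star.

square circle hexagon triangle star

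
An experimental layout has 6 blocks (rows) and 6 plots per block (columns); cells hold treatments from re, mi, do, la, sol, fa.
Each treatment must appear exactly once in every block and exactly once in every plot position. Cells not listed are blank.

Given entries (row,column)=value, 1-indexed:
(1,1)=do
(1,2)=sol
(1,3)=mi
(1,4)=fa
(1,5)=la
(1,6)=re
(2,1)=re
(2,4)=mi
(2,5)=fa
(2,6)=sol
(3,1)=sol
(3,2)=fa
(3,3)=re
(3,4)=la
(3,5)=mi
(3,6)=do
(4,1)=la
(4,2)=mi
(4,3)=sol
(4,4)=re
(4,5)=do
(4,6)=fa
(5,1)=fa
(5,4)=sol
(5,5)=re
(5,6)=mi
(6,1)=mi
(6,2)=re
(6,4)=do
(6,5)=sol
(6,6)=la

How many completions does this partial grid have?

2

Block 2, plot 2: eliminating its block and plot leaves {do, la}.
Block 2, plot 3: eliminating its block and plot leaves {do, la}.
Block 5, plot 2: eliminating its block and plot leaves {do, la}.
Block 5, plot 3: eliminating its block and plot leaves {do, la}.
Block 6, plot 3: eliminating its block and plot leaves {fa}.
Enumerating the assignments across these blanks that avoid any block or plot repeat gives 2 completions.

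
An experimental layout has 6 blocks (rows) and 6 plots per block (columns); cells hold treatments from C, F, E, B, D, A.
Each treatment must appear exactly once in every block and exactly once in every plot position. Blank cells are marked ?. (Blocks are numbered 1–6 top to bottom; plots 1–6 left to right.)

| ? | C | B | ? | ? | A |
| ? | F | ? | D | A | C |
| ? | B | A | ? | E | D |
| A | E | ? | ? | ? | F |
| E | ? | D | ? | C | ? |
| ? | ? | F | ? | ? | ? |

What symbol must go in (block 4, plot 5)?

D

Block 2, plot 1: block 2 has {C, F, D, A} and plot 1 has {E, A}, leaving only B.
Block 2, plot 3: block 2 has {C, F, B, D, A} and plot 3 has {F, B, D, A}, leaving only E.
Block 4, plot 3: block 4 has {F, E, A} and plot 3 has {F, E, B, D, A}, leaving only C.
Block 4, plot 4: block 4 has {C, F, E, A} and plot 4 has {D}, leaving only B.
Block 4 already has {C, F, E, B, A} and plot 5 already has {C, E, A}, so block 4, plot 5 must be D.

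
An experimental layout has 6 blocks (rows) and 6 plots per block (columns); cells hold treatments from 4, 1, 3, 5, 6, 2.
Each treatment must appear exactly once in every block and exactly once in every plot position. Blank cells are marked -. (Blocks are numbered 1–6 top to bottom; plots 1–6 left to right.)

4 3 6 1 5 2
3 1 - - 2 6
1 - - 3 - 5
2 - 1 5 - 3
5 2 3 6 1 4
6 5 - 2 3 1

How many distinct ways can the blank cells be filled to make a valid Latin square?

2

Block 2, plot 3: eliminating its block and plot leaves {4, 5}.
Block 2, plot 4: eliminating its block and plot leaves {4}.
Block 3, plot 2: eliminating its block and plot leaves {4, 6}.
Block 3, plot 3: eliminating its block and plot leaves {4, 2}.
Block 3, plot 5: eliminating its block and plot leaves {4, 6}.
Block 4, plot 2: eliminating its block and plot leaves {4, 6}.
Block 4, plot 5: eliminating its block and plot leaves {4, 6}.
Block 6, plot 3: eliminating its block and plot leaves {4}.
Enumerating the assignments across these blanks that avoid any block or plot repeat gives 2 completions.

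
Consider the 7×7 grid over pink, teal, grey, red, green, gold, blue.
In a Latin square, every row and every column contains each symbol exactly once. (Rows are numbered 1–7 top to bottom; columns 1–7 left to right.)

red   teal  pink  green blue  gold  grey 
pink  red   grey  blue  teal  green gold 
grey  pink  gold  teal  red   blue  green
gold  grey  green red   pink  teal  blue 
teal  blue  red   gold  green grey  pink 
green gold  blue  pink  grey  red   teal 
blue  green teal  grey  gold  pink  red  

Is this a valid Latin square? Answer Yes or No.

Yes

Each row is a permutation of the 7 symbols, and so is each column.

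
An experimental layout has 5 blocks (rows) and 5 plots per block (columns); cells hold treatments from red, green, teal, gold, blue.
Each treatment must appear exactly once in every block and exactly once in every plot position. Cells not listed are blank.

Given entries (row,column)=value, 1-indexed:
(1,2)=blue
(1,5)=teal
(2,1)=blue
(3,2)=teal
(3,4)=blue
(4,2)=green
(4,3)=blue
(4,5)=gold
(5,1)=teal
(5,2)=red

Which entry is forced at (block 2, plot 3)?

Block 2, plot 2: block 2 has {blue} and plot 2 has {red, green, teal, blue}, leaving only gold.
Block 4, plot 1: block 4 has {green, gold, blue} and plot 1 has {teal, blue}, leaving only red.
Block 4, plot 4: block 4 has {red, green, gold, blue} and plot 4 has {blue}, leaving only teal.
Block 2, plot 3 is narrowed to {red, green, teal}.
If it were red, then block 2, plot 5 would be left with no valid symbol.
If it were green, then block 2, plot 5 would be left with no valid symbol.
So block 2, plot 3 must be teal.

teal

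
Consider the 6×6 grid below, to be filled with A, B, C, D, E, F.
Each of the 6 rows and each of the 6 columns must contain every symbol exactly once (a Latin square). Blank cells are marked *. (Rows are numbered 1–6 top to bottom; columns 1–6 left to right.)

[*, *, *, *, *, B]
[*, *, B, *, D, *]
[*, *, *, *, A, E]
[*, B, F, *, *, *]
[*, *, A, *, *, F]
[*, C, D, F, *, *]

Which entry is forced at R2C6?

Row 3, column 3: row 3 has {A, E} and column 3 has {A, B, D, F}, leaving only C.
Row 1, column 3: row 1 has {B} and column 3 has {A, B, C, D, F}, leaving only E.
Row 6, column 6: row 6 has {C, D, F} and column 6 has {B, E, F}, leaving only A.
Row 2 already has {B, D} and column 6 already has {A, B, E, F}, so row 2, column 6 must be C.

C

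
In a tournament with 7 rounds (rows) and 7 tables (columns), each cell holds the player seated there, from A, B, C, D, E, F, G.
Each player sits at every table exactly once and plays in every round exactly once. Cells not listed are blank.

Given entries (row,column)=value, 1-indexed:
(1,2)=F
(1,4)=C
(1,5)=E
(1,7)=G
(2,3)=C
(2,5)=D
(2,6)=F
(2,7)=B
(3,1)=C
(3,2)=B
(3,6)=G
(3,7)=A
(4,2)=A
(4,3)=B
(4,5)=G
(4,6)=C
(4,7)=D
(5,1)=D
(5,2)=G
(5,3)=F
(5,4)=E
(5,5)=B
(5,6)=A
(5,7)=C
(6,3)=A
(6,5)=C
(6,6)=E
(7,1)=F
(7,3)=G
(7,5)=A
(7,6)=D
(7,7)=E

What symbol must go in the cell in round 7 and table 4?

Round 7 already has {A, D, E, F, G} and table 4 already has {C, E}, so round 7, table 4 must be B.

B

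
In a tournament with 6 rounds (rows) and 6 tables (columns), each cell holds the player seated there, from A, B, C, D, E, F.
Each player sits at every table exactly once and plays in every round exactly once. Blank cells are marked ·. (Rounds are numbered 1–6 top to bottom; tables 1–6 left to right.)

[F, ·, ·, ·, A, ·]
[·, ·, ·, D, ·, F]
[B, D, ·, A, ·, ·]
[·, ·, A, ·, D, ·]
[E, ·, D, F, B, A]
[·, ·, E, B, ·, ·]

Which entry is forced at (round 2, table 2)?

B

Round 4, table 1: round 4 has {A, D} and table 1 has {B, E, F}, leaving only C.
Round 2, table 1: round 2 has {D, F} and table 1 has {B, C, E, F}, leaving only A.
Round 4, table 4: round 4 has {A, C, D} and table 4 has {A, B, D, F}, leaving only E.
Round 1, table 4: round 1 has {A, F} and table 4 has {A, B, D, E, F}, leaving only C.
Round 1, table 3: round 1 has {A, C, F} and table 3 has {A, D, E}, leaving only B.
Round 1, table 2: round 1 has {A, B, C, F} and table 2 has {D}, leaving only E.
Round 1, table 6: round 1 has {A, B, C, E, F} and table 6 has {A, F}, leaving only D.
Round 2, table 3: round 2 has {A, D, F} and table 3 has {A, B, D, E}, leaving only C.
Round 2 already has {A, C, D, F} and table 2 already has {D, E}, so round 2, table 2 must be B.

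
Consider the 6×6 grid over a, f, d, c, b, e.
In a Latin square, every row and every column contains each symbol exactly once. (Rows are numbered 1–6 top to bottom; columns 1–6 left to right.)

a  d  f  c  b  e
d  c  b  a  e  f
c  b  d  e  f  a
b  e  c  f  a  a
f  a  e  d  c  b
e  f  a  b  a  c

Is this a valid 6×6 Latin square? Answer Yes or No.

Row 4 contains a twice (at columns 5 and 6); row 6 is also not a permutation.

No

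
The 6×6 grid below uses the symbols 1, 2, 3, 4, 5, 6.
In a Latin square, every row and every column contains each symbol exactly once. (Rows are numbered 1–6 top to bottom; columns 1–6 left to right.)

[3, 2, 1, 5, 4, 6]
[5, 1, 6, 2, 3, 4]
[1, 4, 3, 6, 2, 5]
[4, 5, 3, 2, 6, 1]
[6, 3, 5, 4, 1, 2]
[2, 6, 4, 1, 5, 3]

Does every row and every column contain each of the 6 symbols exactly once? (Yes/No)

No

Every row is a permutation, but column 4 contains 2 twice (at rows 2 and 4).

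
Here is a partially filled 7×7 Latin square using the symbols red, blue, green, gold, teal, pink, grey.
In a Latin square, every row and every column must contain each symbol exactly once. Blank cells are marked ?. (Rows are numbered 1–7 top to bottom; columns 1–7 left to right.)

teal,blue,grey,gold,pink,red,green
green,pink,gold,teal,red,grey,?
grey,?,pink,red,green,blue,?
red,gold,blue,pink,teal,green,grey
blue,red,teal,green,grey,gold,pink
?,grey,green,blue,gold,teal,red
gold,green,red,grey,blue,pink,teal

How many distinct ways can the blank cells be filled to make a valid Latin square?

Row 2, column 7: eliminating its row and column leaves {blue}.
Row 3, column 2: eliminating its row and column leaves {teal}.
Row 3, column 7: eliminating its row and column leaves {gold}.
Row 6, column 1: eliminating its row and column leaves {pink}.
Only one assignment across all blanks avoids any row or column repeat, giving 1 completion.

1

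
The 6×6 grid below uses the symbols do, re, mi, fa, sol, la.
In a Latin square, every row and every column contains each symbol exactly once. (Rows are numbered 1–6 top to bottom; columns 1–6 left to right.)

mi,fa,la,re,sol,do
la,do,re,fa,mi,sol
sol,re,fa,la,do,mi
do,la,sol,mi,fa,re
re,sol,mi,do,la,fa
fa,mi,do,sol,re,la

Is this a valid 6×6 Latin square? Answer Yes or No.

Each row is a permutation of the 6 symbols, and so is each column.

Yes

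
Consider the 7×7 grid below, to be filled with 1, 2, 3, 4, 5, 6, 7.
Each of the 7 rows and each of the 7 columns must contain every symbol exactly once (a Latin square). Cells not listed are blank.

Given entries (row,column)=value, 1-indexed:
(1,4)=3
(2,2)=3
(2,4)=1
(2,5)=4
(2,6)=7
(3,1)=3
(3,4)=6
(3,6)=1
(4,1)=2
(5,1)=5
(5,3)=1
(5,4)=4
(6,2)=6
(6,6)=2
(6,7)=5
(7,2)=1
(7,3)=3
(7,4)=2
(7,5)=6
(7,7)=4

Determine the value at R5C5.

7

Row 2, column 1: row 2 has {1, 3, 4, 7} and column 1 has {2, 3, 5}, leaving only 6.
Row 2, column 7: row 2 has {1, 3, 4, 6, 7} and column 7 has {4, 5}, leaving only 2.
Row 2, column 3: row 2 has {1, 2, 3, 4, 6, 7} and column 3 has {1, 3}, leaving only 5.
Row 3, column 7: row 3 has {1, 3, 6} and column 7 has {2, 4, 5}, leaving only 7.
Row 6, column 4: row 6 has {2, 5, 6} and column 4 has {1, 2, 3, 4, 6}, leaving only 7.
Row 4, column 4: row 4 has {2} and column 4 has {1, 2, 3, 4, 6, 7}, leaving only 5.
Row 6, column 3: row 6 has {2, 5, 6, 7} and column 3 has {1, 3, 5}, leaving only 4.
Row 3, column 3: row 3 has {1, 3, 6, 7} and column 3 has {1, 3, 4, 5}, leaving only 2.
Row 3, column 5: row 3 has {1, 2, 3, 6, 7} and column 5 has {4, 6}, leaving only 5.
Row 3, column 2: row 3 has {1, 2, 3, 5, 6, 7} and column 2 has {1, 3, 6}, leaving only 4.
Row 4, column 2: row 4 has {2, 5} and column 2 has {1, 3, 4, 6}, leaving only 7.
Row 4, column 3: row 4 has {2, 5, 7} and column 3 has {1, 2, 3, 4, 5}, leaving only 6.
Row 1, column 3: row 1 has {3} and column 3 has {1, 2, 3, 4, 5, 6}, leaving only 7.
Row 5, column 2: row 5 has {1, 4, 5} and column 2 has {1, 3, 4, 6, 7}, leaving only 2.
Row 1, column 2: row 1 has {3, 7} and column 2 has {1, 2, 3, 4, 6, 7}, leaving only 5.
Row 6, column 1: row 6 has {2, 4, 5, 6, 7} and column 1 has {2, 3, 5, 6}, leaving only 1.
Row 1, column 1: row 1 has {3, 5, 7} and column 1 has {1, 2, 3, 5, 6}, leaving only 4.
Row 1, column 6: row 1 has {3, 4, 5, 7} and column 6 has {1, 2, 7}, leaving only 6.
Row 1, column 7: row 1 has {3, 4, 5, 6, 7} and column 7 has {2, 4, 5, 7}, leaving only 1.
Row 1, column 5: row 1 has {1, 3, 4, 5, 6, 7} and column 5 has {4, 5, 6}, leaving only 2.
Row 4, column 7: row 4 has {2, 5, 6, 7} and column 7 has {1, 2, 4, 5, 7}, leaving only 3.
Row 4, column 5: row 4 has {2, 3, 5, 6, 7} and column 5 has {2, 4, 5, 6}, leaving only 1.
Row 4, column 6: row 4 has {1, 2, 3, 5, 6, 7} and column 6 has {1, 2, 6, 7}, leaving only 4.
Row 5, column 6: row 5 has {1, 2, 4, 5} and column 6 has {1, 2, 4, 6, 7}, leaving only 3.
Row 5 already has {1, 2, 3, 4, 5} and column 5 already has {1, 2, 4, 5, 6}, so row 5, column 5 must be 7.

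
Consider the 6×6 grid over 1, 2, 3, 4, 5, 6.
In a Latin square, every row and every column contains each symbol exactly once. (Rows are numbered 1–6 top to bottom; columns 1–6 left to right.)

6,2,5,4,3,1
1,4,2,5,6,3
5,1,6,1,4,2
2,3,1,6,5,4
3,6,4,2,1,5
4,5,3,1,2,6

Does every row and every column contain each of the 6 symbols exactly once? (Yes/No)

Row 3 contains 1 twice (at columns 2 and 4), so it is not a permutation.

No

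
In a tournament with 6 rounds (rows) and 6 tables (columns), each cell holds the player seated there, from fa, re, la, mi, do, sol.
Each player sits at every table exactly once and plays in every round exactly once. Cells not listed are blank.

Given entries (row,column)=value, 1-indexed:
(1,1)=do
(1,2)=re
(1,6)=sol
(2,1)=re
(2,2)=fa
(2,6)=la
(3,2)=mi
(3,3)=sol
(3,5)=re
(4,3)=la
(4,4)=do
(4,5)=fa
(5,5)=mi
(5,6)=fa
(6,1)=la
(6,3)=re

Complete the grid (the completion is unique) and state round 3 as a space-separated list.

Round 3, table 1: round 3 has {re, mi, sol} and table 1 has {re, la, do}, leaving only fa.
Round 3, table 4: round 3 has {fa, re, mi, sol} and table 4 has {do}, leaving only la.
Round 3, table 6: round 3 has {fa, re, la, mi, sol} and table 6 has {fa, la, sol}, leaving only do.
So round 3 reads: fa mi sol la re do.

fa mi sol la re do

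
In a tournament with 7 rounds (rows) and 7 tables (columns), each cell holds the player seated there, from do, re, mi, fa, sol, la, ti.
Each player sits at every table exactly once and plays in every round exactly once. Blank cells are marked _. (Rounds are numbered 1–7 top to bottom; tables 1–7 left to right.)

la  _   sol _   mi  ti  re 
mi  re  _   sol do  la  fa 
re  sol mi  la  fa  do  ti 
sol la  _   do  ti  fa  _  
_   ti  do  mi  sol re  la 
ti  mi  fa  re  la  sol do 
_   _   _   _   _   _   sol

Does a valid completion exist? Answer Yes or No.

Yes

No round or table among the givens repeats a symbol, and propagating forced cells runs into no contradiction.
One valid completion exists (for instance, la do sol fa mi ti re / mi re ti sol do la fa / re sol mi la fa do ti / sol la re do ti fa mi / fa ti do mi sol re la / ti mi fa re la sol do / do fa la ti re mi sol).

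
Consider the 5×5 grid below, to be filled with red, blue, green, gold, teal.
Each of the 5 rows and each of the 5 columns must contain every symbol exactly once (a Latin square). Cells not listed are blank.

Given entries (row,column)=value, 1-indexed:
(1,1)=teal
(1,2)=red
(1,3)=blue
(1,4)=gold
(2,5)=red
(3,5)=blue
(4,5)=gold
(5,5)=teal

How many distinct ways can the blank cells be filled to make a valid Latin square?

Row 1, column 5: eliminating its row and column leaves {green}.
Row 2, column 1: eliminating its row and column leaves {blue, green, gold}.
Row 2, column 2: eliminating its row and column leaves {blue, green, gold, teal}.
Row 2, column 3: eliminating its row and column leaves {green, gold, teal}.
Row 2, column 4: eliminating its row and column leaves {blue, green, teal}.
Row 3, column 1: eliminating its row and column leaves {red, green, gold}.
Row 3, column 2: eliminating its row and column leaves {green, gold, teal}.
Row 3, column 3: eliminating its row and column leaves {red, green, gold, teal}.
Row 3, column 4: eliminating its row and column leaves {red, green, teal}.
Row 4, column 1: eliminating its row and column leaves {red, blue, green}.
Row 4, column 2: eliminating its row and column leaves {blue, green, teal}.
Row 4, column 3: eliminating its row and column leaves {red, green, teal}.
Row 4, column 4: eliminating its row and column leaves {red, blue, green, teal}.
Row 5, column 1: eliminating its row and column leaves {red, blue, green, gold}.
Row 5, column 2: eliminating its row and column leaves {blue, green, gold}.
Row 5, column 3: eliminating its row and column leaves {red, green, gold}.
Row 5, column 4: eliminating its row and column leaves {red, blue, green}.
Enumerating the assignments across these blanks that avoid any row or column repeat gives 56 completions.

56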